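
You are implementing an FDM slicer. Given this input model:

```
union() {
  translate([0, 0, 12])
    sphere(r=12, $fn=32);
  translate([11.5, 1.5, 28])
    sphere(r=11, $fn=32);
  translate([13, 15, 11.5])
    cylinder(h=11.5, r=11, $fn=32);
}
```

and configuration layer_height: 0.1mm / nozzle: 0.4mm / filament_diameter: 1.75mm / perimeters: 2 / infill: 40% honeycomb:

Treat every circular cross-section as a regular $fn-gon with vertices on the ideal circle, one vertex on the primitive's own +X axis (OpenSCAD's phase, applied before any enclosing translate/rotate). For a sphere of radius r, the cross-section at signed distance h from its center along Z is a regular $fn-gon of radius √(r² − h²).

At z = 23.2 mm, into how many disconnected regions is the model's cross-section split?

1

At z = 23.2 mm: the sphere: section is a regular 32-gon, circumradius = √(r²−h²) = √(12²−11.2²) = 4.308; the r=11 sphere at (11.5, 1.5) slices to a regular 32-gon of circumradius 9.897 (√(r²−h²) with h=4.8 from center); the cylinder at (13, 15) is not intersected at this z (z outside [11.5, 23]); Taking the union: the regions partially overlap (shared area 12.69 mm²), so overlapping operands fuse into one piece — 1 connected region. The result has 1 disconnected region.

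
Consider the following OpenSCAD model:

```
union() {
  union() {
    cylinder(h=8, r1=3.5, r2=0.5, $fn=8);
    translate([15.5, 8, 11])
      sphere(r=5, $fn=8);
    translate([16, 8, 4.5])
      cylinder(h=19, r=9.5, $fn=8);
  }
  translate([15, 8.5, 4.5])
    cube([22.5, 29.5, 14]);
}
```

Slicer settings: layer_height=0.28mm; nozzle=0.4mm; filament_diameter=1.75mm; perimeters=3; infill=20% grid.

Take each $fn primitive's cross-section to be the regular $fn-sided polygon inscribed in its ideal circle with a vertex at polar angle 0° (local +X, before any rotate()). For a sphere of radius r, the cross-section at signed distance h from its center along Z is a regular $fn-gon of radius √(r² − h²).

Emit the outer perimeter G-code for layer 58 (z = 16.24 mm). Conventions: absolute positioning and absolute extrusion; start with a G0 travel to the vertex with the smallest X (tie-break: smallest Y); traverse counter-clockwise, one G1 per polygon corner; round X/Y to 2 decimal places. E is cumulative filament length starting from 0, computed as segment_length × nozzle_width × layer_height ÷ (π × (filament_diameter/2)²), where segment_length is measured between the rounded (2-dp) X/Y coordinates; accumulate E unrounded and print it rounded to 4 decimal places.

At z = 16.24 mm: the cone is absent (z outside [0, 8]); the sphere at (15.5, 8) is not intersected at this z (|z−center|=5.240 > r=5); the cylinder at (16, 8): section is a regular 8-gon, circumradius r=9.5; Combining (union): only the r=9.5 cylinder at (16, 8) is present, so the union is just that shape — 1 connected region; the cube at (15, 8.5) (footprint 22.5×29.5) is included at this height; Merging all regions: the regions partially overlap (shared area 67.91 mm²), so overlapping operands fuse into one piece — 1 connected region. The outline is a single polygon with 11 vertices. Extrusion per mm of travel: 0.4 × 0.28 / (π × 0.875²) = 0.046564. Accumulating E over each segment gives final E = 5.9703.

G0 X6.50 Y8.00 Z16.24
G1 X9.28 Y1.28 E0.3386
G1 X16.00 Y-1.50 E0.6773
G1 X22.72 Y1.28 E1.0159
G1 X25.50 Y8.00 E1.3545
G1 X25.29 Y8.50 E1.3798
G1 X37.50 Y8.50 E1.9483
G1 X37.50 Y38.00 E3.3220
G1 X15.00 Y38.00 E4.3697
G1 X15.00 Y17.09 E5.3433
G1 X9.28 Y14.72 E5.6316
G1 X6.50 Y8.00 E5.9703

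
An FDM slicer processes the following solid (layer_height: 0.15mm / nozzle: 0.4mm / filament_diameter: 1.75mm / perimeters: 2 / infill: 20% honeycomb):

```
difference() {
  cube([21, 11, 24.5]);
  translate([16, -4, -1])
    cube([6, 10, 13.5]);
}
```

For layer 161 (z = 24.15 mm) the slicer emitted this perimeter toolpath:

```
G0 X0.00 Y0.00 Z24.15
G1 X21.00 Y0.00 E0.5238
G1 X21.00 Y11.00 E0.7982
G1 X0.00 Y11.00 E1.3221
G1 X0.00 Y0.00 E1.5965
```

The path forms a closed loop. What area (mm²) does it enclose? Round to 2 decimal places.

Apply the shoelace formula to the sequence of (X, Y) vertices; enclosed area = 231.00 mm².

231.00 mm²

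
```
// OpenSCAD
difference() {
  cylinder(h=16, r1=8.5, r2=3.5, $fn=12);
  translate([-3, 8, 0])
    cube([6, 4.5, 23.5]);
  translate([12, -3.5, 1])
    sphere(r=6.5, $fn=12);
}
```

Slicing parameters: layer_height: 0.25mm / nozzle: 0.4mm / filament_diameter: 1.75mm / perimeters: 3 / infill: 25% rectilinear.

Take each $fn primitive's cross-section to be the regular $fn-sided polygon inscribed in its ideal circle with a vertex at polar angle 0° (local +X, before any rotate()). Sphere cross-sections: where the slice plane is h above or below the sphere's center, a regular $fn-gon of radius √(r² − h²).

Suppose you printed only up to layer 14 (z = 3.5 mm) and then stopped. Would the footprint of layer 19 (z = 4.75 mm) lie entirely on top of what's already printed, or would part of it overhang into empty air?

Compare the two slices. At z = 3.5: the cone contributes a regular 12-gon of circumradius 7.406 (interpolated between r1=8.5 and r2=3.5 at t=0.219) (area = (12/2)·7.406²·sin(360°/12) = 164.56 mm²); the 6×4.5 cube at (-3, 8) contributes its full rectangle (area 27.00 mm²); the sphere at (12, -3.5): section is a regular 12-gon, circumradius = √(r²−h²) = √(6.5²−2.5²) = 6.000 (area = (12/2)·6.000²·sin(360°/12) = 108.00 mm²); Subtracting the remaining from the first: starting from the cone (164.56 mm²), the 6×4.5 cube at (-3, 8) misses the remaining region (no effect); the r=6.5 sphere at (12, -3.5) partially overlaps it — only the 1.69 mm² overlap (of its 108.00 mm²) is removed, clipping the outline — area = 162.87 mm². At z = 4.75: the cone contributes a regular 12-gon of circumradius 7.016 (interpolated between r1=8.5 and r2=3.5 at t=0.297) (area = (12/2)·7.016²·sin(360°/12) = 147.66 mm²); the 6×4.5 cube at (-3, 8) contributes its full rectangle (area 27.00 mm²); the r=6.5 sphere at (12, -3.5) contributes a regular 12-gon of circumradius √(6.5²−3.75²) = 5.309 (area = (12/2)·5.309²·sin(360°/12) = 84.56 mm²); After the difference (first − rest): starting from the cone (147.66 mm²), the 6×4.5 cube at (-3, 8) misses the remaining region (no effect); the r=6.5 sphere at (12, -3.5) misses the remaining region (no effect) — area = 147.66 mm². Checking containment: the cross-section at z = 4.75 is a subset of the cross-section at z = 3.5.

entirely on top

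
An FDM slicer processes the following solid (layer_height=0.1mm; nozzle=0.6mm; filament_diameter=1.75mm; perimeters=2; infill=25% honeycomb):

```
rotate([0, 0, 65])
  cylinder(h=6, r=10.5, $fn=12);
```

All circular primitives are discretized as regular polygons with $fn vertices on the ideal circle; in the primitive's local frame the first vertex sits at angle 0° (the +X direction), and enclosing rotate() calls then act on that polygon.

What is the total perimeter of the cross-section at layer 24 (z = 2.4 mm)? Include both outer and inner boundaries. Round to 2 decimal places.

At z = 2.4 mm: the r=10.5 cylinder gives a regular 12-gon of circumradius 10.5 (constant along its height) (perimeter = 2·12·10.500·sin(180°/12) = 65.22 mm); (whole slice rotated 65° about Z — lengths, areas and connectivity unchanged). Overall, the cross-section is a single solid region. Total boundary length (outer) = 65.22 mm.

65.22 mm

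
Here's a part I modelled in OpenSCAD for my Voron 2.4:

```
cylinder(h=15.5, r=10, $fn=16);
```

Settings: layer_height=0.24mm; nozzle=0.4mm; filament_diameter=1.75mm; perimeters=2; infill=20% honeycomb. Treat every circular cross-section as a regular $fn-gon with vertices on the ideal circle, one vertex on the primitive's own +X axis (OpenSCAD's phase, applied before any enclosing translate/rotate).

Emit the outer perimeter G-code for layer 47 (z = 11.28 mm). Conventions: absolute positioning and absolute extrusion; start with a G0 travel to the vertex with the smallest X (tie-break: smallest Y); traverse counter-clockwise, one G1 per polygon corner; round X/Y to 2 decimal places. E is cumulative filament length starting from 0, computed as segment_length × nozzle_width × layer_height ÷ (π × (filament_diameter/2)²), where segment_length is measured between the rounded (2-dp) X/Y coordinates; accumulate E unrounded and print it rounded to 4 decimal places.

G0 X-10.00 Y0.00 Z11.28
G1 X-9.24 Y-3.83 E0.1558
G1 X-7.07 Y-7.07 E0.3115
G1 X-3.83 Y-9.24 E0.4671
G1 X0.00 Y-10.00 E0.6230
G1 X3.83 Y-9.24 E0.7788
G1 X7.07 Y-7.07 E0.9345
G1 X9.24 Y-3.83 E1.0901
G1 X10.00 Y0.00 E1.2459
G1 X9.24 Y3.83 E1.4018
G1 X7.07 Y7.07 E1.5574
G1 X3.83 Y9.24 E1.7131
G1 X0.00 Y10.00 E1.8689
G1 X-3.83 Y9.24 E2.0247
G1 X-7.07 Y7.07 E2.1804
G1 X-9.24 Y3.83 E2.3360
G1 X-10.00 Y0.00 E2.4919

At z = 11.28 mm: the r=10 cylinder gives a regular 16-gon of circumradius 10 (constant along its height). The outline is a single polygon with 16 vertices. Extrusion per mm of travel: 0.4 × 0.24 / (π × 0.875²) = 0.039912. Accumulating E over each segment gives final E = 2.4919.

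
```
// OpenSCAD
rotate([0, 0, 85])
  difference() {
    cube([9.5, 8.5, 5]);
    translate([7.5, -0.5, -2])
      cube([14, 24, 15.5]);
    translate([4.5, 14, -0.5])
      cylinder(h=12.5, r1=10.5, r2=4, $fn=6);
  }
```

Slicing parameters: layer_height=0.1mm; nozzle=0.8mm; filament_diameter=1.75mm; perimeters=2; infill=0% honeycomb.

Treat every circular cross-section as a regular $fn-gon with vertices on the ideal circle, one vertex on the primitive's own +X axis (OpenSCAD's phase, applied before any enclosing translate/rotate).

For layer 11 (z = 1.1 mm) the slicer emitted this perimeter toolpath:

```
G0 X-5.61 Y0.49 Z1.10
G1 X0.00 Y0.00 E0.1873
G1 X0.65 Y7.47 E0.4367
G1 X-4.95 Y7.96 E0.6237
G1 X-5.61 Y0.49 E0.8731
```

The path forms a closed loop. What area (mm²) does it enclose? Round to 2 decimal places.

42.19 mm²

Apply the shoelace formula to the sequence of (X, Y) vertices; enclosed area = 42.19 mm².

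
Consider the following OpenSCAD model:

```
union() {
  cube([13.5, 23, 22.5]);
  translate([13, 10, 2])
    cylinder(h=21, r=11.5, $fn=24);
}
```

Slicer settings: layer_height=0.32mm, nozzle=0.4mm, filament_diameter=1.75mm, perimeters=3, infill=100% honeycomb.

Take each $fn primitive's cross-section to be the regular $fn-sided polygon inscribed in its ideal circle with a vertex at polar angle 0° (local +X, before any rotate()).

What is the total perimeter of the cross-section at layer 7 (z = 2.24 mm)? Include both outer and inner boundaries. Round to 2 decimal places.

86.83 mm

At z = 2.24 mm: the cube (footprint 13.5×23) is included at this height (perimeter 73.00 mm); the r=11.5 cylinder at (13, 10) contributes a regular 24-gon of circumradius 11.5 (perimeter = 2·24·11.500·sin(180°/24) = 72.05 mm); Merging all regions: the regions partially overlap (shared area 210.74 mm²), so the edge portions inside another operand are dropped and the merged outline is re-measured after clipping — boundary = 86.83 mm. Overall, the cross-section is a single solid region. Total boundary length (outer) = 86.83 mm.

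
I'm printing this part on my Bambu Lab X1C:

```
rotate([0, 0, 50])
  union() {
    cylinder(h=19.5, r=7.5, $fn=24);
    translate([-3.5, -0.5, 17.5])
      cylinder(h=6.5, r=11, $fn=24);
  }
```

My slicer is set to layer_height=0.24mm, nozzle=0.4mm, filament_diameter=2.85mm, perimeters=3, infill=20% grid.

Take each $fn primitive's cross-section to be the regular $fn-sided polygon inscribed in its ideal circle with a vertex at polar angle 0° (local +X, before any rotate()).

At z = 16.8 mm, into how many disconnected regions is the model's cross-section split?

1

At z = 16.8 mm: the r=7.5 cylinder contributes a regular 24-gon of circumradius 7.5; the cylinder at (-3.5, -0.5) is absent (z outside [17.5, 24]); Merging all regions: only the r=7.5 cylinder is present, so the union is just that shape — 1 connected region; (rotated 50° about Z; rotation is an isometry so areas/perimeters/island counts are preserved). The result has 1 disconnected region.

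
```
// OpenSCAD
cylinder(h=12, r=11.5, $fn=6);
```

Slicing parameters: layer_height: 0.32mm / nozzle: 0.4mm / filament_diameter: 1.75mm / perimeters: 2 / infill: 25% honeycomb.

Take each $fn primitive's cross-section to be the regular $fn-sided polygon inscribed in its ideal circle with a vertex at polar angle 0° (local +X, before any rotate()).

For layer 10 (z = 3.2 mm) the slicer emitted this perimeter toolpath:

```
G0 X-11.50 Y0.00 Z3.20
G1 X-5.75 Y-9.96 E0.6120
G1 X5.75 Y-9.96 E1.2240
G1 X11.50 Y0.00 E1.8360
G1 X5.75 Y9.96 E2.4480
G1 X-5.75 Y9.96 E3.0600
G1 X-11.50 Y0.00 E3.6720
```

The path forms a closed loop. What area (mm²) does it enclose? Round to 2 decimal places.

Apply the shoelace formula to the sequence of (X, Y) vertices; enclosed area = 343.62 mm².

343.62 mm²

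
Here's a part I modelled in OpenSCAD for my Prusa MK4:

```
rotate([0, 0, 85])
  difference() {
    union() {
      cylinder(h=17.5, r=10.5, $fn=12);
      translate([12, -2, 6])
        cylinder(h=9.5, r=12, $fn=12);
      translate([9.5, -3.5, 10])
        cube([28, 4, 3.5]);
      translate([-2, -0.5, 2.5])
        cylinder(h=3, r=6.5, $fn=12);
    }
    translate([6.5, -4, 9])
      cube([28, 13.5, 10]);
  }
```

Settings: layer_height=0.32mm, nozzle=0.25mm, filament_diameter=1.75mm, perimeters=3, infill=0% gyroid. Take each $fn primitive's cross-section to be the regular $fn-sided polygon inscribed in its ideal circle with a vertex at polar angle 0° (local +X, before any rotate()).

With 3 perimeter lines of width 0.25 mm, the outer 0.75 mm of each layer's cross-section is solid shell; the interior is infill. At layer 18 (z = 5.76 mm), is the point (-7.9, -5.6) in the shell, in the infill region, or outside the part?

shell

At z = 5.76 mm: the cylinder: section is a regular 12-gon, circumradius r=10.5; the cylinder at (12, -2) is not intersected at this z (z outside [6, 15.5]); the cube at (9.5, -3.5) does not reach this height (z outside [10, 13.5]); the cylinder at (-2, -0.5) is absent (z outside [2.5, 5.5]); Taking the union: only the r=10.5 cylinder is present, so the union is just that shape — 1 connected region; the cube at (6.5, -4) is absent (z outside [9, 19]); Taking the first minus the rest: none of the subtracted shapes is present at this height, so that combined region is unchanged — 1 connected region; (rotated 85° about Z; rotation is an isometry so areas/perimeters/island counts are preserved). Overall, the cross-section is a single solid region. Undo the 85° rotation: the query point maps to (-6.267, 7.382) in the un-rotated model frame. The nearest boundary edge runs (-5.25, 9.09)→(-9.09, 5.25); distance from the point to it = 0.49 mm. The point is inside the cross-section, 0.49 mm from the nearest boundary — within the 0.75 mm shell band (3 × 0.25).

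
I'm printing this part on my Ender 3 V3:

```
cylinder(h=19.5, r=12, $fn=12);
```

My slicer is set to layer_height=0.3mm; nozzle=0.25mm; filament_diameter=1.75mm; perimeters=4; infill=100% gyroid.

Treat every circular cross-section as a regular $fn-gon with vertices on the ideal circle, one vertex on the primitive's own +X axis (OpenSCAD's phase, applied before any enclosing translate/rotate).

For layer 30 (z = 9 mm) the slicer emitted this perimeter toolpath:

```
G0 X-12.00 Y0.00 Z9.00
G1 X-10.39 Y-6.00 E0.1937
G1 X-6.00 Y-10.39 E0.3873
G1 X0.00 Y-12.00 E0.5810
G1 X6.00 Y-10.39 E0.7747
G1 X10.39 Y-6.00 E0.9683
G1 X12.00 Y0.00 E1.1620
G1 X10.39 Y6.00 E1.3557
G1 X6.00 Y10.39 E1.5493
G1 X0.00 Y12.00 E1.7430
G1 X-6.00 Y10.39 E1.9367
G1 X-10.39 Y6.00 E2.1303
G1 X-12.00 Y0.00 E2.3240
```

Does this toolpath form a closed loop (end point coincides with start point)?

yes

Start point (G0): (-12.00, 0.00). End point (last G1): the path returns to the start — closed.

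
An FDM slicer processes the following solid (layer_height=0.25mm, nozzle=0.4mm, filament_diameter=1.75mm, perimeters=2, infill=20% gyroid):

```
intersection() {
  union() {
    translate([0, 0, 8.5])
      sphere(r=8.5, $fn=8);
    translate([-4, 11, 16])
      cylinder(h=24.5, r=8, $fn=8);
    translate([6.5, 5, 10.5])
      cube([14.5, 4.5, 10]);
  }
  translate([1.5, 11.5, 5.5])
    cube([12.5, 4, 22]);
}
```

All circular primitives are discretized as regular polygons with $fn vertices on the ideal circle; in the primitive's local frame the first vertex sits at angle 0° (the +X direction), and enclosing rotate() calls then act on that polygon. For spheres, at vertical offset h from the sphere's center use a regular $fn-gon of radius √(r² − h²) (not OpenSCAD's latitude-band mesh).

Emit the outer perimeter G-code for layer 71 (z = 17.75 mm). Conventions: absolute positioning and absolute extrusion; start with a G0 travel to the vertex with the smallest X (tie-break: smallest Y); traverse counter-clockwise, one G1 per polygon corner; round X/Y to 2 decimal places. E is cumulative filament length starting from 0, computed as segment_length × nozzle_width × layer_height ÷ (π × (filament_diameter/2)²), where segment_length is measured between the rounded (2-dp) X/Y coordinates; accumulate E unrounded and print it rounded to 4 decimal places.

At z = 17.75 mm: the sphere does not reach this height (|z−center|=9.250 > r=8.5); the r=8 cylinder at (-4, 11) contributes a regular 8-gon of circumradius 8; the cube at (6.5, 5) is present — its section is the full 14.5×4.5 rectangle; Combining (union): the 2 present regions are separate (no shared area or edge), so areas and boundary lengths simply add and each stays a separate island — 2 connected regions; the cube at (1.5, 11.5) (footprint 12.5×4) is included at this height; After intersecting: the 12.5×4 cube at (1.5, 11.5) partially overlaps that combined region; clipping to the common part keeps 5.86 mm² — 1 connected region. The outline is a single polygon with 4 vertices. Extrusion per mm of travel: 0.4 × 0.25 / (π × 0.875²) = 0.041575. Accumulating E over each segment gives final E = 0.4680.

G0 X1.50 Y11.50 Z17.75
G1 X3.79 Y11.50 E0.0952
G1 X2.14 Y15.50 E0.2751
G1 X1.50 Y15.50 E0.3017
G1 X1.50 Y11.50 E0.4680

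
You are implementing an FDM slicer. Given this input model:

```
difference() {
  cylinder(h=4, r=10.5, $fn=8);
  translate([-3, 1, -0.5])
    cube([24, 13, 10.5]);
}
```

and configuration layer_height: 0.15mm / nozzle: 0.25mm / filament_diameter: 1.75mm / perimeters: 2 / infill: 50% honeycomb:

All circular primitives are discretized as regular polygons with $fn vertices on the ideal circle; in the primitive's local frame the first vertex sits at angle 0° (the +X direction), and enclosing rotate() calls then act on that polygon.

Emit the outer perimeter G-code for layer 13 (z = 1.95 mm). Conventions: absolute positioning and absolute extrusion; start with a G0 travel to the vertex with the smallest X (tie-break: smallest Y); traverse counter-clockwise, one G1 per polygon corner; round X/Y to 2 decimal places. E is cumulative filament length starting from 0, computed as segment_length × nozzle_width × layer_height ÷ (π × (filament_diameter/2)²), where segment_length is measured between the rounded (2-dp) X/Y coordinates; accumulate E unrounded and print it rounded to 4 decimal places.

G0 X-10.50 Y0.00 Z1.95
G1 X-7.42 Y-7.42 E0.1253
G1 X0.00 Y-10.50 E0.2505
G1 X7.42 Y-7.42 E0.3758
G1 X10.50 Y0.00 E0.5010
G1 X10.09 Y1.00 E0.5179
G1 X-3.00 Y1.00 E0.7219
G1 X-3.00 Y9.26 E0.8507
G1 X-7.42 Y7.42 E0.9254
G1 X-10.50 Y0.00 E1.0506

At z = 1.95 mm: the r=10.5 cylinder gives a regular 8-gon of circumradius 10.5 (constant along its height); the cube at (-3, 1) is present — its section is the full 24×13 rectangle; After the difference (first − rest): starting from the r=10.5 cylinder, the 24×13 cube at (-3, 1) partially overlaps it — only the 94.30 mm² overlap (of its 312.00 mm²) is removed, clipping the outline — 1 connected region. The outline is a single polygon with 9 vertices. Extrusion per mm of travel: 0.25 × 0.15 / (π × 0.875²) = 0.015591. Accumulating E over each segment gives final E = 1.0506.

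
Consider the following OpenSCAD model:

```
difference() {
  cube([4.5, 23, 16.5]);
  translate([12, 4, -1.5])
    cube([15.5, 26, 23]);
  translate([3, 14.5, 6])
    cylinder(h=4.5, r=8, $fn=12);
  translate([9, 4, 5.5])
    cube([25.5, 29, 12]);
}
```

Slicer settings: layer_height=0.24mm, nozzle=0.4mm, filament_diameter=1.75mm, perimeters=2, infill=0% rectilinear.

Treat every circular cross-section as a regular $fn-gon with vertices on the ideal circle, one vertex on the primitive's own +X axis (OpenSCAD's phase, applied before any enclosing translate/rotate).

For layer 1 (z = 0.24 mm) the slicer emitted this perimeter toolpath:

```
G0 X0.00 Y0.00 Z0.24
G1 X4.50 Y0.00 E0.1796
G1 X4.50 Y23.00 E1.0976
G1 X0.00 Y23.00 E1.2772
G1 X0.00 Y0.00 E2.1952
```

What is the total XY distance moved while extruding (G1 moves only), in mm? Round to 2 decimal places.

Sum the Euclidean lengths of each G1 segment: total = 55.00 mm.

55.00 mm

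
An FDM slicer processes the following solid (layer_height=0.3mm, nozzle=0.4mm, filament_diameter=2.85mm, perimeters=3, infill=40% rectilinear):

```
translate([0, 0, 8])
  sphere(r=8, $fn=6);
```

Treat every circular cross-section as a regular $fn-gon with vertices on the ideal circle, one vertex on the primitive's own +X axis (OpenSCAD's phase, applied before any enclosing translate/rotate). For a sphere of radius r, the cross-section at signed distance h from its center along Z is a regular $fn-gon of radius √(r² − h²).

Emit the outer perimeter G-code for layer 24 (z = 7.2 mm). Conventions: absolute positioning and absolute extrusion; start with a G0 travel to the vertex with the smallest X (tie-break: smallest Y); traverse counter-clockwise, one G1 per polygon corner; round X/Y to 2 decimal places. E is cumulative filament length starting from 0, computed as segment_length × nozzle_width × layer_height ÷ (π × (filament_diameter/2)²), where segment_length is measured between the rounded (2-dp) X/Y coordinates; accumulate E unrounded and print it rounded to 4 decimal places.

G0 X-7.96 Y0.00 Z7.20
G1 X-3.98 Y-6.89 E0.1497
G1 X3.98 Y-6.89 E0.2994
G1 X7.96 Y0.00 E0.4491
G1 X3.98 Y6.89 E0.5988
G1 X-3.98 Y6.89 E0.7485
G1 X-7.96 Y0.00 E0.8982

At z = 7.2 mm: the r=8 sphere slices to a regular 6-gon of circumradius 7.960 (√(r²−h²) with h=0.8 from center). The outline is a single polygon with 6 vertices. Extrusion per mm of travel: 0.4 × 0.3 / (π × 1.425²) = 0.018811. Accumulating E over each segment gives final E = 0.8982.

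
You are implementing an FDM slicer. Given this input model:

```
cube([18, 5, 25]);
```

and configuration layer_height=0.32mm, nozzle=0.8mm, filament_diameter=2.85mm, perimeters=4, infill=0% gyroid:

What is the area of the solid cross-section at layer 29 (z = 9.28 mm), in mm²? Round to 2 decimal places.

90.00 mm²

At z = 9.28 mm: the cube is present — its section is the full 18×5 rectangle (area 90.00 mm²). Overall, the cross-section is a single solid region. Net area = 90.00 mm².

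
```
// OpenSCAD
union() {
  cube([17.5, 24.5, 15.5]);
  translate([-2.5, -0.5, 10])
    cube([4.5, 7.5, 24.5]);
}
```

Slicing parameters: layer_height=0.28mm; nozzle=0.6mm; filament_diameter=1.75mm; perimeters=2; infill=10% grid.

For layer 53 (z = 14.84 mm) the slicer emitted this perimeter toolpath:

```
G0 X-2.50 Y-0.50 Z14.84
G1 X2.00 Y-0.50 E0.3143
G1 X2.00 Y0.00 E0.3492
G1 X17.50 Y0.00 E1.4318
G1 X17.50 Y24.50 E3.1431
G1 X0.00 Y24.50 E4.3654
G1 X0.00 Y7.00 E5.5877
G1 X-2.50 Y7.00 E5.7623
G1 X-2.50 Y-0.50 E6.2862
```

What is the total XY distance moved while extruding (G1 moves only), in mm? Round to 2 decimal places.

Sum the Euclidean lengths of each G1 segment: total = 90.00 mm.

90.00 mm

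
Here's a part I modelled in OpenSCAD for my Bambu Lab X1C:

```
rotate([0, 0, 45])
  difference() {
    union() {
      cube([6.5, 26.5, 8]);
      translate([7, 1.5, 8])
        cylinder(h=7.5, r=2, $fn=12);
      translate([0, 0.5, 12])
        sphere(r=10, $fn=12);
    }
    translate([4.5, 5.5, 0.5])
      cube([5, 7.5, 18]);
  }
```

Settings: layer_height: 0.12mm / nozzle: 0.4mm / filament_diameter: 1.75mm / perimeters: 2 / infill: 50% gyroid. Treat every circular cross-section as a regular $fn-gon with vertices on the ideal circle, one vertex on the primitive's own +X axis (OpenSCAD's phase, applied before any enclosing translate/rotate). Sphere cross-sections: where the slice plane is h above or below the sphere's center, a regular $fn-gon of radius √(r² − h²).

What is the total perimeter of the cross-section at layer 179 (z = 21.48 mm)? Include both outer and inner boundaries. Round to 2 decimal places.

19.77 mm

At z = 21.48 mm: the cube is absent (z outside [0, 8]); the cylinder at (7, 1.5) is not intersected at this z (z outside [8, 15.5]); the r=10 sphere at (0, 0.5) slices to a regular 12-gon of circumradius 3.183 (√(r²−h²) with h=9.48 from center) (perimeter = 2·12·3.183·sin(180°/12) = 19.77 mm); Merging all regions: only the r=10 sphere at (0, 0.5) is present, so the union is just that shape — boundary = 19.77 mm; the cube at (4.5, 5.5) is not intersected at this z (z outside [0.5, 18.5]); Subtracting the remaining from the first: none of the subtracted shapes is present at this height, so that combined region is unchanged — boundary = 19.77 mm; (rotated 45° about Z; rotation is an isometry so areas/perimeters/island counts are preserved). Overall, the cross-section is a single solid region. Total boundary length (outer) = 19.77 mm.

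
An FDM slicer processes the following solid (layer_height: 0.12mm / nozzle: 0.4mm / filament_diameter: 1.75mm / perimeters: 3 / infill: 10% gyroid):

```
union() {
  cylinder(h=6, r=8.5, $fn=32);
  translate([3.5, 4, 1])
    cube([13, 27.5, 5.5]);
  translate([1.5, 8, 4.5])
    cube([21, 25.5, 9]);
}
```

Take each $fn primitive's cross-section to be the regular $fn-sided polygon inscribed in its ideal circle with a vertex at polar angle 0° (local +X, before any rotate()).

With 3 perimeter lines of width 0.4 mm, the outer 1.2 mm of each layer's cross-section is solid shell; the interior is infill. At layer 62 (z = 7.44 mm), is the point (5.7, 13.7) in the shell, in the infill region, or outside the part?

At z = 7.44 mm: the cylinder is absent (z outside [0, 6]); the cube at (3.5, 4) is not intersected at this z (z outside [1, 6.5]); the 21×25.5 cube at (1.5, 8) contributes its full rectangle; Combining (union): only the 21×25.5 cube at (1.5, 8) is present, so the union is just that shape — 1 connected region. Overall, the cross-section is a single solid region. The nearest boundary edge runs (1.50, 33.50)→(1.50, 8.00); distance from the point to it = 4.20 mm. The point is inside the cross-section and 4.20 mm from the nearest boundary — more than the 1.2 mm shell width (3 × 0.4), so it's in the infill interior.

infill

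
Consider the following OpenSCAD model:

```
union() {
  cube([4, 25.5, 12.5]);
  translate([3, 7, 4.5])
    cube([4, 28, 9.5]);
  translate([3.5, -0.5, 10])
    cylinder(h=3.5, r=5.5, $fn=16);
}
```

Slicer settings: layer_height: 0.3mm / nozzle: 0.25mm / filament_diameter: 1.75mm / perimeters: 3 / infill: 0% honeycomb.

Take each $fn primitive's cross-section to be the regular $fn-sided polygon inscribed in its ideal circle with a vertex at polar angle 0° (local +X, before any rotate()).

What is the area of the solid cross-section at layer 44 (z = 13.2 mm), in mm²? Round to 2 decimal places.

204.61 mm²

At z = 13.2 mm: the cube does not reach this height (z outside [0, 12.5]); the 4×28 cube at (3, 7) contributes its full rectangle (area 112.00 mm²); the r=5.5 cylinder at (3.5, -0.5) contributes a regular 16-gon of circumradius 5.5 (area = (16/2)·5.500²·sin(360°/16) = 92.61 mm²); Combining (union): the 2 present regions are separate (no shared area or edge), so areas and boundary lengths simply add and each stays a separate island — area = 204.61 mm². Overall, the cross-section has 2 separate islands. Net area = 204.61 mm².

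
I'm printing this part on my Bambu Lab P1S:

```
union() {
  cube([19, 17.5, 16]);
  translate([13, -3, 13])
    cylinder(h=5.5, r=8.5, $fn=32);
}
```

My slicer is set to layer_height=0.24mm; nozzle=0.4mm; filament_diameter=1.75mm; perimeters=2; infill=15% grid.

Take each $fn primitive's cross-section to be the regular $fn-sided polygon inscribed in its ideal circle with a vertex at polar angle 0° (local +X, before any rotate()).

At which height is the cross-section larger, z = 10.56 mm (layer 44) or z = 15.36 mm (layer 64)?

Layer 44 (z = 10.56): the 19×17.5 cube contributes its full rectangle (area 332.50 mm²); the cylinder at (13, -3) is not intersected at this z (z outside [13, 18.5]); Combining (union): only the 19×17.5 cube is present, so the union is just that shape — area = 332.50 mm². So its area = 332.50 mm². Layer 64 (z = 15.36): the cube (footprint 19×17.5) is included at this height (area 332.50 mm²); the r=8.5 cylinder at (13, -3) contributes a regular 32-gon of circumradius 8.5 (area = (32/2)·8.500²·sin(360°/32) = 225.52 mm²); Merging all regions: the regions partially overlap — summed areas 558.02 mm² minus the doubly-counted overlap 59.70 mm² gives 498.33 mm² — area = 498.33 mm². So its area = 498.33 mm². Layer 64 is larger (498.33 vs 332.50 mm²).

layer 64 (z = 15.36 mm)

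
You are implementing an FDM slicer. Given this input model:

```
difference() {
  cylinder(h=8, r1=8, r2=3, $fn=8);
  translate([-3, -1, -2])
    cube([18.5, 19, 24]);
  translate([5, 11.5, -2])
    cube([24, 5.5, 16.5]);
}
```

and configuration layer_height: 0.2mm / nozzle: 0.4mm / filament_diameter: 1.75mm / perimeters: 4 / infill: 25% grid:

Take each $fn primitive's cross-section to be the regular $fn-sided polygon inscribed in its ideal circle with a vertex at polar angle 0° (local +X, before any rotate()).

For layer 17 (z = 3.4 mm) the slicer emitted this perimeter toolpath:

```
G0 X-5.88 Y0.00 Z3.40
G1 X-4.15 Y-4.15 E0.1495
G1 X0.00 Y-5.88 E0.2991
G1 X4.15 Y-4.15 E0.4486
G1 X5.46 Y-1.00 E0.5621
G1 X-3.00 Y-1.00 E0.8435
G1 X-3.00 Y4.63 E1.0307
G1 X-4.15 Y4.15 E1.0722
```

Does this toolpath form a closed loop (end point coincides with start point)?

Start point (G0): (-5.88, 0.00). End point (last G1): the path does not return to the start — open.

no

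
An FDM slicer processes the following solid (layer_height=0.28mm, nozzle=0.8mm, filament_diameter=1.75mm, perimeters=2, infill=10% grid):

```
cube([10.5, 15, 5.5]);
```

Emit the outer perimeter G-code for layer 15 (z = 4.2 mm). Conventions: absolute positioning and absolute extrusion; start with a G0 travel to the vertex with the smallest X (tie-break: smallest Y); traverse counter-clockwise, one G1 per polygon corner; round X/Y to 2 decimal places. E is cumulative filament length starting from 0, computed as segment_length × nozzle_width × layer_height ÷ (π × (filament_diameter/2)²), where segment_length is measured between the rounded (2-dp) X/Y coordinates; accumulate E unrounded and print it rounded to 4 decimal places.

G0 X0.00 Y0.00 Z4.20
G1 X10.50 Y0.00 E0.9778
G1 X10.50 Y15.00 E2.3748
G1 X0.00 Y15.00 E3.3526
G1 X0.00 Y0.00 E4.7495

At z = 4.2 mm: the cube is present — its section is the full 10.5×15 rectangle. The outline is a single polygon with 4 vertices. Extrusion per mm of travel: 0.8 × 0.28 / (π × 0.875²) = 0.093128. Accumulating E over each segment gives final E = 4.7495.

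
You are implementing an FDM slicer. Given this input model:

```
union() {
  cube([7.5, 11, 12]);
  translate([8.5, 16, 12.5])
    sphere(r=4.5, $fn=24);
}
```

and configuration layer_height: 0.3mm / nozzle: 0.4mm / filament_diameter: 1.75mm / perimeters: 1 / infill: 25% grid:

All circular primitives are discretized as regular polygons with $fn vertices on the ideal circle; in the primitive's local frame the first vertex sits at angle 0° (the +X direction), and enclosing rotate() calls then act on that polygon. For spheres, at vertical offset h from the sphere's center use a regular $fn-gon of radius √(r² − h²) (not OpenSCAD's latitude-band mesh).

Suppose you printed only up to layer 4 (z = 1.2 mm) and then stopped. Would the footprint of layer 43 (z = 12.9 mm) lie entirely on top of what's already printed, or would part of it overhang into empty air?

part overhangs

Compare the two slices. At z = 1.2: the cube is present — its section is the full 7.5×11 rectangle (area 82.50 mm²); the sphere at (8.5, 16) does not reach this height (|z−center|=11.300 > r=4.5); Merging all regions: only the 7.5×11 cube is present, so the union is just that shape — area = 82.50 mm². At z = 12.9: the cube does not reach this height (z outside [0, 12]); the r=4.5 sphere at (8.5, 16) slices to a regular 24-gon of circumradius 4.482 (√(r²−h²) with h=0.4 from center) (area = (24/2)·4.482²·sin(360°/24) = 62.40 mm²); Merging all regions: only the r=4.5 sphere at (8.5, 16) is present, so the union is just that shape — area = 62.40 mm². Checking containment: at z = 12.9 the cross-section extends beyond the z = 1.2 cross-section by about 62.40 mm².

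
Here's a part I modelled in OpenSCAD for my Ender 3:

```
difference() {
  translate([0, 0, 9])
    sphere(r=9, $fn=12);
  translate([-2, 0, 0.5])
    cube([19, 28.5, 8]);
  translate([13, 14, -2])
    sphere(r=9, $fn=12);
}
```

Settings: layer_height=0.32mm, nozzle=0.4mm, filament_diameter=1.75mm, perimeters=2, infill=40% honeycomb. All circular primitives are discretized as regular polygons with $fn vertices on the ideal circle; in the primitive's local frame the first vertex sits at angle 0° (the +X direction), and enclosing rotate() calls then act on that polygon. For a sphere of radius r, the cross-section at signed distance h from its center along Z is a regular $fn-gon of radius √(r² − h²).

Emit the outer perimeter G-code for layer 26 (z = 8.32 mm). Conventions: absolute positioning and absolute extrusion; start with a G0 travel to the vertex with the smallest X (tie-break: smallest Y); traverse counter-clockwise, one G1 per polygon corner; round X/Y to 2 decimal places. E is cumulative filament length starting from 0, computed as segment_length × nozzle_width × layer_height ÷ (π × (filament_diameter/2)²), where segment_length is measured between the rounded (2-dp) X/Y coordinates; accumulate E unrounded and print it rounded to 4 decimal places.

At z = 8.32 mm: the r=9 sphere slices to a regular 12-gon of circumradius 8.974 (√(r²−h²) with h=0.68 from center); the 19×28.5 cube at (-2, 0) contributes its full rectangle; the sphere at (13, 14) is absent (|z−center|=10.320 > r=9); After the difference (first − rest): starting from the r=9 sphere, the 19×28.5 cube at (-2, 0) partially overlaps it — only the 77.82 mm² overlap (of its 541.50 mm²) is removed, clipping the outline — 1 connected region. The outline is a single polygon with 11 vertices. Extrusion per mm of travel: 0.4 × 0.32 / (π × 0.875²) = 0.053216. Accumulating E over each segment gives final E = 3.1473.

G0 X-8.97 Y0.00 Z8.32
G1 X-7.77 Y-4.49 E0.2473
G1 X-4.49 Y-7.77 E0.4942
G1 X0.00 Y-8.97 E0.7415
G1 X4.49 Y-7.77 E0.9888
G1 X7.77 Y-4.49 E1.2357
G1 X8.97 Y0.00 E1.4830
G1 X-2.00 Y0.00 E2.0668
G1 X-2.00 Y8.44 E2.5159
G1 X-4.49 Y7.77 E2.6532
G1 X-7.77 Y4.49 E2.9000
G1 X-8.97 Y0.00 E3.1473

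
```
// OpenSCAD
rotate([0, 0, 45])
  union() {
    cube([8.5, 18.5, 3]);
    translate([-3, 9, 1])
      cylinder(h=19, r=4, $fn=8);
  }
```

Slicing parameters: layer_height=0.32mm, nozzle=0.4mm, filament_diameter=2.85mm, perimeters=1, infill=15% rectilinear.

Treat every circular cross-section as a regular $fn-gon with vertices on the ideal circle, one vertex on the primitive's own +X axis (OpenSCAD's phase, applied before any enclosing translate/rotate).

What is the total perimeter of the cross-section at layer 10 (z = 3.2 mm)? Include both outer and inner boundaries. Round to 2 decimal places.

24.49 mm

At z = 3.2 mm: the cube is absent (z outside [0, 3]); the r=4 cylinder at (-3, 9) contributes a regular 8-gon of circumradius 4 (perimeter = 2·8·4.000·sin(180°/8) = 24.49 mm); Merging all regions: only the r=4 cylinder at (-3, 9) is present, so the union is just that shape — boundary = 24.49 mm; (whole slice rotated 45° about Z — lengths, areas and connectivity unchanged). Overall, the cross-section is a single solid region. Total boundary length (outer) = 24.49 mm.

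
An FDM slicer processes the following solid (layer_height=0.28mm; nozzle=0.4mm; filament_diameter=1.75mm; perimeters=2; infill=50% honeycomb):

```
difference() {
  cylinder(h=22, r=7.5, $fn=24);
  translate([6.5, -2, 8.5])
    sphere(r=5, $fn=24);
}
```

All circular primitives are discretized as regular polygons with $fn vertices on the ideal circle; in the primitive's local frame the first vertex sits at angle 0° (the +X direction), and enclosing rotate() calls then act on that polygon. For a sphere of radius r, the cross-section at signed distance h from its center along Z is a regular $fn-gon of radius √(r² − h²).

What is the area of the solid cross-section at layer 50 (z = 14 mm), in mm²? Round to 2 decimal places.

At z = 14 mm: the cylinder: section is a regular 24-gon, circumradius r=7.5 (area = (24/2)·7.500²·sin(360°/24) = 174.70 mm²); the sphere at (6.5, -2) is not intersected at this z (|z−center|=5.500 > r=5); Subtracting the remaining from the first: none of the subtracted shapes is present at this height, so the r=7.5 cylinder is unchanged — area = 174.70 mm². Overall, the cross-section is a single solid region. Net area = 174.70 mm².

174.70 mm²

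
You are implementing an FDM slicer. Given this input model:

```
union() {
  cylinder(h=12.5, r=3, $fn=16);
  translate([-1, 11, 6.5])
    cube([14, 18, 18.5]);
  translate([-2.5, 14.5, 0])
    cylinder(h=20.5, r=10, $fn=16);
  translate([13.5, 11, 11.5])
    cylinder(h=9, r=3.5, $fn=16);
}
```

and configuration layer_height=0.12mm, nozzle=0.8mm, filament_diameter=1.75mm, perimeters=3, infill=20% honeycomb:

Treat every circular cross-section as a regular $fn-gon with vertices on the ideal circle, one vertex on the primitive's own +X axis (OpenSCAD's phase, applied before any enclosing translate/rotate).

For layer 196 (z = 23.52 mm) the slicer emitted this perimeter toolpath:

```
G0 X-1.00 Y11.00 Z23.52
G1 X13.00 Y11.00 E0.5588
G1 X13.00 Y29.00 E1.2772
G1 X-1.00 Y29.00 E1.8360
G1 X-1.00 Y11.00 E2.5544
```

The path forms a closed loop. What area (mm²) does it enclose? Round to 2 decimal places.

252.00 mm²

Apply the shoelace formula to the sequence of (X, Y) vertices; enclosed area = 252.00 mm².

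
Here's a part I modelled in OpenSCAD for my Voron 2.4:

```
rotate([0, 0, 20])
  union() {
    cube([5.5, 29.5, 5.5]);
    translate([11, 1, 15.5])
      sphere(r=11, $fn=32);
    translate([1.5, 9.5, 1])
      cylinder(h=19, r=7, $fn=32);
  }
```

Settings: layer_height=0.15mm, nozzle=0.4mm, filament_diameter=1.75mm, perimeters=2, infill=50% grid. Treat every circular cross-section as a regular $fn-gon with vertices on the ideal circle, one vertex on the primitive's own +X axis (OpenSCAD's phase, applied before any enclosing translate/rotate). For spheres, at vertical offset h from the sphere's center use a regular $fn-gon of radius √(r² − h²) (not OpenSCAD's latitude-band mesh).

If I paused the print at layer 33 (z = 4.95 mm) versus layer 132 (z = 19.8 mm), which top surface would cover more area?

layer 132 (z = 19.8 mm)

Layer 33 (z = 4.95): the cube (footprint 5.5×29.5) is included at this height (area 162.25 mm²); the sphere at (11, 1): section is a regular 32-gon, circumradius = √(r²−h²) = √(11²−10.55²) = 3.114 (area = (32/2)·3.114²·sin(360°/32) = 30.27 mm²); the r=7 cylinder at (1.5, 9.5) contributes a regular 32-gon of circumradius 7 (area = (32/2)·7.000²·sin(360°/32) = 152.95 mm²); Taking the union: the regions partially overlap — summed areas 345.47 mm² minus the doubly-counted overlap 73.37 mm² gives 272.10 mm² — area = 272.10 mm²; (whole slice rotated 20° about Z — lengths, areas and connectivity unchanged). So its area = 272.10 mm². Layer 132 (z = 19.8): the cube is not intersected at this z (z outside [0, 5.5]); the r=11 sphere at (11, 1) slices to a regular 32-gon of circumradius 10.125 (√(r²−h²) with h=4.3 from center) (area = (32/2)·10.125²·sin(360°/32) = 319.98 mm²); the cylinder at (1.5, 9.5): section is a regular 32-gon, circumradius r=7 (area = (32/2)·7.000²·sin(360°/32) = 152.95 mm²); Taking the union: the regions partially overlap — summed areas 472.93 mm² minus the doubly-counted overlap 32.84 mm² gives 440.09 mm² — area = 440.09 mm²; (whole slice rotated 20° about Z — lengths, areas and connectivity unchanged). So its area = 440.09 mm². Layer 132 is larger (440.09 vs 272.10 mm²).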